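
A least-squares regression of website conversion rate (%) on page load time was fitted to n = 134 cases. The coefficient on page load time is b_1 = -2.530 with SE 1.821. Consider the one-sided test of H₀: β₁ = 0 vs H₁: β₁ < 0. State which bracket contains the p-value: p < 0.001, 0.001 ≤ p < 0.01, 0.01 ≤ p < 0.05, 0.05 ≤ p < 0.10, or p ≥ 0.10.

t = -2.530 / 1.821 = -1.389.
df = n − 2 = 134 − 2 = 132.
One-sided p = P(T_{132} < t) ≈ 0.0835.
So 0.05 ≤ p < 0.10.

0.05 ≤ p < 0.10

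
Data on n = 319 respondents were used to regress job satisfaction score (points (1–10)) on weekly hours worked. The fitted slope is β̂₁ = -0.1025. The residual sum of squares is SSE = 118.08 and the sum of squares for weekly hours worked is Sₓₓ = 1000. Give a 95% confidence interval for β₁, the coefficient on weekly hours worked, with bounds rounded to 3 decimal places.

(-0.140, -0.065)

MSE = SSE/(n − 2) = 118.08/317 = 0.372492.
SE(β̂₁) = √(MSE/Sₓₓ) = √(0.372492/1000) = 0.0193001.
df = n − 2 = 317.
t* = t_{0.025, 317} = 1.967476.
Margin = t* × SE = 1.967476 × 0.0193001 = 0.03797.
CI: -0.1025 ± 0.03797 → (-0.140, -0.065).
With 95% confidence, each one-unit increase in weekly hours worked is associated with a change of between -0.140 and -0.065 points (1–10) in job satisfaction score.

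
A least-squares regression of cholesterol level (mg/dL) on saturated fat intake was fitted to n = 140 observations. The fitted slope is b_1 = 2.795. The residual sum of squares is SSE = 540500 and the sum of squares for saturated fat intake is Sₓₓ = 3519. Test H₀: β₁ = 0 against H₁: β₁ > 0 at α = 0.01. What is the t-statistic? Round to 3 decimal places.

MSE = SSE/(n − 2) = 540500/138 = 3916.67.
SE(b_1) = √(MSE/Sₓₓ) = √(3916.67/3519) = 1.05499.
t = 2.795 / 1.05499 = 2.649.
df = n − 2 = 138.
One-sided p ≈ 0.0045, which is < 0.01, so reject H₀.
There is evidence that the true slope on saturated fat intake is positive.

t = 2.649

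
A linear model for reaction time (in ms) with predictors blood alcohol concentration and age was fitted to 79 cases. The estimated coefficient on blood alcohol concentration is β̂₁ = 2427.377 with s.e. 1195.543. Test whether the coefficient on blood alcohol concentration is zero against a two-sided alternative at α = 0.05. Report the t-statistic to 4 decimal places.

t = 2.0304

H₀: β₁ = 0 vs H₁: β₁ ≠ 0.
t = (β̂₁ − β₁⁰)/SE = 2427.377 / 1195.543 = 2.0304.
df = n − k − 1 = 79 − 2 − 1 = 76.
Two-sided p ≈ 0.0458, which is < 0.05, so reject H₀.
There is evidence that blood alcohol concentration is associated with reaction time, holding the other predictors fixed.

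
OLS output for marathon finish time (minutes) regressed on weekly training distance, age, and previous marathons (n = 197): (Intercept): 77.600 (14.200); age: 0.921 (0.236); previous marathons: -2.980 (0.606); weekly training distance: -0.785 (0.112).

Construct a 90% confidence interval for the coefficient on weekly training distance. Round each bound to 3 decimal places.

Read off: b = -0.785, SE = 0.112 for weekly training distance.
df = n − k − 1 = 197 − 3 − 1 = 193.
t* = t_{0.05, 193} = 1.652787.
Margin = t* × SE = 1.652787 × 0.112 = 0.18511.
CI: -0.785 ± 0.18511 → (-0.970, -0.600).

(-0.970, -0.600)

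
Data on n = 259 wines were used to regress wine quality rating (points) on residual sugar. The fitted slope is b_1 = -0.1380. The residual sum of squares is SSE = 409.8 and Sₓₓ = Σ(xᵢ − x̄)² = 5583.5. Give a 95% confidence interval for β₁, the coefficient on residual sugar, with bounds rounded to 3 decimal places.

(-0.171, -0.105)

MSE = SSE/(n − 2) = 409.8/257 = 1.59455.
SE(b_1) = √(MSE/Sₓₓ) = √(1.59455/5583.5) = 0.0168992.
df = n − 2 = 257.
t* = t_{0.025, 257} = 1.969237.
Margin = t* × SE = 1.969237 × 0.0168992 = 0.03328.
CI: -0.1380 ± 0.03328 → (-0.171, -0.105).
With 95% confidence, each one-unit increase in residual sugar is associated with a change of between -0.171 and -0.105 points in wine quality rating.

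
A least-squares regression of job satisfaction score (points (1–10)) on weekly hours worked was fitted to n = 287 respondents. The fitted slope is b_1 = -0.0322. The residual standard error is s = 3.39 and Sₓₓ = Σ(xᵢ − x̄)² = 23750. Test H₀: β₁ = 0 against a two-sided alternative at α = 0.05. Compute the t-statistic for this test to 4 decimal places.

t = -1.4638

SE(b_1) = s/√Sₓₓ = 3.39/√23750 = 0.0219972.
t = -0.0322 / 0.0219972 = -1.4638.
df = n − 2 = 285.
Two-sided p ≈ 0.1443, which is ≥ 0.05, so fail to reject H₀.
The data do not give significant evidence of an association between weekly hours worked and job satisfaction score.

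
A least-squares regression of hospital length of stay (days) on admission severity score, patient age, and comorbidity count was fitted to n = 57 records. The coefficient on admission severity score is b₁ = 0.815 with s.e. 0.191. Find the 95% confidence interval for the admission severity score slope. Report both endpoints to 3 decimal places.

(0.432, 1.198)

df = n − k − 1 = 57 − 3 − 1 = 53.
t* = t_{0.025, 53} = 2.005746.
Margin = t* × SE = 2.005746 × 0.191 = 0.38310.
CI: 0.815 ± 0.38310 → (0.432, 1.198).
With 95% confidence, each one-unit increase in admission severity score is associated with a change of between 0.432 and 1.198 days in hospital length of stay, holding the other predictors fixed.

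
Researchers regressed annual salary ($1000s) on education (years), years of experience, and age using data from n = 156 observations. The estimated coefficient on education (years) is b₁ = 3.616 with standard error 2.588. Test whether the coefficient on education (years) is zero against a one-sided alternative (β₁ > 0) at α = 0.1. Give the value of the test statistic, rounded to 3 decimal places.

t = 1.397

H₀: β₁ = 0 vs H₁: β₁ > 0.
t = (b₁ − β₁⁰)/SE = 3.616 / 2.588 = 1.397.
df = n − k − 1 = 156 − 3 − 1 = 152.
One-sided p ≈ 0.0822, which is < 0.1, so reject H₀.
There is evidence that the true slope on education (years) is positive, holding the other predictors fixed.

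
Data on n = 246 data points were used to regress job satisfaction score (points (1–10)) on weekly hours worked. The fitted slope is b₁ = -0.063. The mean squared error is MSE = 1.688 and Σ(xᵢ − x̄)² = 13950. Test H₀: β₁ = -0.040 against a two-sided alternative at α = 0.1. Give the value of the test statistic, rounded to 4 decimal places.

t = -2.0909

SE(b₁) = √(MSE/Sₓₓ) = √(1.688/13950) = 0.0110002.
t = (-0.063 − (-0.040)) / 0.0110002 = -2.0909.
df = n − 2 = 244.
Two-sided p ≈ 0.0376, which is < 0.1, so reject H₀.
There is evidence that the true slope on weekly hours worked differs from -0.040 points (1–10) per unit.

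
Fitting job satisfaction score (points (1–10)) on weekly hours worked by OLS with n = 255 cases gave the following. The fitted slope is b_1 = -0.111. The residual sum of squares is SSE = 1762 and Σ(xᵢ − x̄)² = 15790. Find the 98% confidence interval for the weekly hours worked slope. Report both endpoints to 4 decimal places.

(-0.1602, -0.0618)

MSE = SSE/(n − 2) = 1762/253 = 6.96443.
SE(b_1) = √(MSE/Sₓₓ) = √(6.96443/15790) = 0.0210016.
df = n − 2 = 253.
t* = t_{0.01, 253} = 2.341177.
Margin = t* × SE = 2.341177 × 0.0210016 = 0.049168.
CI: -0.111 ± 0.049168 → (-0.1602, -0.0618).
With 98% confidence, each one-unit increase in weekly hours worked is associated with a change of between -0.1602 and -0.0618 points (1–10) in job satisfaction score.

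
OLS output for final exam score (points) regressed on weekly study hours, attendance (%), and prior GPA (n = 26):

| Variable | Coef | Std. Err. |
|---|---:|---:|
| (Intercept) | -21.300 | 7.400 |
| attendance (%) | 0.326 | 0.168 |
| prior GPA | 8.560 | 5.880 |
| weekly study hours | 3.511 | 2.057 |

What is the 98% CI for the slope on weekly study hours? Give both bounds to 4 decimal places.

Read off: b = 3.511, SE = 2.057 for weekly study hours.
df = n − k − 1 = 26 − 3 − 1 = 22.
t* = t_{0.01, 22} = 2.508325.
Margin = t* × SE = 2.508325 × 2.057 = 5.159624.
CI: 3.511 ± 5.159624 → (-1.6486, 8.6706).

(-1.6486, 8.6706)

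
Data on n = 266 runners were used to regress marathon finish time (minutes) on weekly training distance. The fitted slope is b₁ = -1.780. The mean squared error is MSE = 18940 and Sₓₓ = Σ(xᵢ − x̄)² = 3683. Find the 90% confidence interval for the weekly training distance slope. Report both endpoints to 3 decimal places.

(-5.523, 1.963)

SE(b₁) = √(MSE/Sₓₓ) = √(18940/3683) = 2.26772.
df = n − 2 = 264.
t* = t_{0.05, 264} = 1.650646.
Margin = t* × SE = 1.650646 × 2.26772 = 3.74320.
CI: -1.780 ± 3.74320 → (-5.523, 1.963).
With 90% confidence, each one-unit increase in weekly training distance is associated with a change of between -5.523 and 1.963 minutes in marathon finish time.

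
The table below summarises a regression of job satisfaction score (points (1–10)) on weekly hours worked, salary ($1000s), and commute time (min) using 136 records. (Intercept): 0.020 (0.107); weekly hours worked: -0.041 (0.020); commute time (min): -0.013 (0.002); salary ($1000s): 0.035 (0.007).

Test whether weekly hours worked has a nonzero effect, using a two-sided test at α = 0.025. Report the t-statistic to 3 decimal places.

Read off: b = -0.041, SE = 0.020 for weekly hours worked.
H₀: β₁ = 0 vs H₁: β₁ ≠ 0.
t = -0.041 / 0.020 = -2.050.
df = n − k − 1 = 136 − 3 − 1 = 132.
Two-sided p ≈ 0.0423, which is ≥ 0.025, so fail to reject H₀.
The data do not give significant evidence of an association between weekly hours worked and job satisfaction score, after adjusting for the other predictors.

t = -2.050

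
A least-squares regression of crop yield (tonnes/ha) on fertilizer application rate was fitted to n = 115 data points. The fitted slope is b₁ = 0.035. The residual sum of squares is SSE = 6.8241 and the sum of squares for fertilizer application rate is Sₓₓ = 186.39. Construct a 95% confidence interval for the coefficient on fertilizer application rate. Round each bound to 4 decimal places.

MSE = SSE/(n − 2) = 6.8241/113 = 0.0603903.
SE(b₁) = √(MSE/Sₓₓ) = √(0.0603903/186.39) = 0.018.
df = n − 2 = 113.
t* = t_{0.025, 113} = 1.98118.
Margin = t* × SE = 1.98118 × 0.018 = 0.035661.
CI: 0.035 ± 0.035661 → (-0.0007, 0.0707).
With 95% confidence, each one-unit increase in fertilizer application rate is associated with a change of between -0.0007 and 0.0707 tonnes/ha in crop yield.

(-0.0007, 0.0707)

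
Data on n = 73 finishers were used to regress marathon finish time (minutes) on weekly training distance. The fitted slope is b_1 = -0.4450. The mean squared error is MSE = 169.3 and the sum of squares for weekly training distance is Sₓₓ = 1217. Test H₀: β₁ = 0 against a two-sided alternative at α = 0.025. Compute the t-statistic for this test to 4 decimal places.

t = -1.1931

SE(b_1) = √(MSE/Sₓₓ) = √(169.3/1217) = 0.372978.
t = -0.4450 / 0.372978 = -1.1931.
df = n − 2 = 71.
Two-sided p ≈ 0.2368, which is ≥ 0.025, so fail to reject H₀.
The data do not give significant evidence of an association between weekly training distance and marathon finish time.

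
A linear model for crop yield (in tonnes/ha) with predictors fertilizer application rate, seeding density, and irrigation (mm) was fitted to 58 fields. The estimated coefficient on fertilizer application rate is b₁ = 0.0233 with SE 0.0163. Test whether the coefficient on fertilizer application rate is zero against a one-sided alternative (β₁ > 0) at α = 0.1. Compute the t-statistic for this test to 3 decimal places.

t = 1.429

H₀: β₁ = 0 vs H₁: β₁ > 0.
t = (b₁ − β₁⁰)/SE = 0.0233 / 0.0163 = 1.429.
df = n − k − 1 = 58 − 3 − 1 = 54.
One-sided p ≈ 0.0793, which is < 0.1, so reject H₀.
There is evidence that the true slope on fertilizer application rate is positive, holding the other predictors fixed.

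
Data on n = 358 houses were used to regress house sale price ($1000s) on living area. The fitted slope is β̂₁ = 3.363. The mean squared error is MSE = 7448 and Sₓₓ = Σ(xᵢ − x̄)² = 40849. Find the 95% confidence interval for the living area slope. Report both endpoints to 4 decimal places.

(2.5232, 4.2028)

SE(β̂₁) = √(MSE/Sₓₓ) = √(7448/40849) = 0.427001.
df = n − 2 = 356.
t* = t_{0.025, 356} = 1.96665.
Margin = t* × SE = 1.96665 × 0.427001 = 0.839762.
CI: 3.363 ± 0.839762 → (2.5232, 4.2028).
With 95% confidence, each one-unit increase in living area is associated with a change of between 2.5232 and 4.2028 $1000s in house sale price.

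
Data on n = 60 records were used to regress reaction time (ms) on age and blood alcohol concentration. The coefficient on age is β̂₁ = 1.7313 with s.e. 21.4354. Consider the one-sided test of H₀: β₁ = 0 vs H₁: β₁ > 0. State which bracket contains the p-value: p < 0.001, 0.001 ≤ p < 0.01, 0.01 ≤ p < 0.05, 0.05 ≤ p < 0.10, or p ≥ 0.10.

t = 1.7313 / 21.4354 = 0.081.
df = n − k − 1 = 60 − 2 − 1 = 57.
One-sided p = P(T_{57} > t) ≈ 0.4680.
So p ≥ 0.10.

p ≥ 0.10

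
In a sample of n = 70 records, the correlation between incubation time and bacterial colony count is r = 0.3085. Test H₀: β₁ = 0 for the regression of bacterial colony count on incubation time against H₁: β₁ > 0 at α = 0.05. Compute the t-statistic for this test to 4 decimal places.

t = r·√(n − 2)/√(1 − r²) = 0.3085·√68/√0.904828 = 2.6744.
df = n − 2 = 68.
One-sided p ≈ 0.0047, which is < 0.05, so reject H₀.
There is evidence of a linear association between incubation time and bacterial colony count.

t = 2.6744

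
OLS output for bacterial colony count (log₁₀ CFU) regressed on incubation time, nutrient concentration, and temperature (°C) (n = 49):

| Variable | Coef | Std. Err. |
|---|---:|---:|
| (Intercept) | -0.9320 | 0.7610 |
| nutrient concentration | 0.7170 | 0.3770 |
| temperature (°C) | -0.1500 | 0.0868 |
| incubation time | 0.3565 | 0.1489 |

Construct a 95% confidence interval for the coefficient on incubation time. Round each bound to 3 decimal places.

(0.057, 0.656)

Read off: b = 0.3565, SE = 0.1489 for incubation time.
df = n − k − 1 = 49 − 3 − 1 = 45.
t* = t_{0.025, 45} = 2.014103.
Margin = t* × SE = 2.014103 × 0.1489 = 0.29990.
CI: 0.3565 ± 0.29990 → (0.057, 0.656).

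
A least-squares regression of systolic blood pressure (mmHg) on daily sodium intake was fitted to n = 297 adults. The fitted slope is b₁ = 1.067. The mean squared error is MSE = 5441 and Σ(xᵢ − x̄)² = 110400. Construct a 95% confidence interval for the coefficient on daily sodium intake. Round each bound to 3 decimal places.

SE(b₁) = √(MSE/Sₓₓ) = √(5441/110400) = 0.222001.
df = n − 2 = 295.
t* = t_{0.025, 295} = 1.968038.
Margin = t* × SE = 1.968038 × 0.222001 = 0.43691.
CI: 1.067 ± 0.43691 → (0.630, 1.504).
With 95% confidence, each one-unit increase in daily sodium intake is associated with a change of between 0.630 and 1.504 mmHg in systolic blood pressure.

(0.630, 1.504)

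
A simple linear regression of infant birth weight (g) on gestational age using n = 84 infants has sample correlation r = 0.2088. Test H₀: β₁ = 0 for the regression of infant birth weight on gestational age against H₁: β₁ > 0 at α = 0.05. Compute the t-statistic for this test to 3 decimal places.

t = 1.933

t = r·√(n − 2)/√(1 − r²) = 0.2088·√82/√0.956403 = 1.933.
df = n − 2 = 82.
One-sided p ≈ 0.0283, which is < 0.05, so reject H₀.
There is evidence of a linear association between gestational age and infant birth weight.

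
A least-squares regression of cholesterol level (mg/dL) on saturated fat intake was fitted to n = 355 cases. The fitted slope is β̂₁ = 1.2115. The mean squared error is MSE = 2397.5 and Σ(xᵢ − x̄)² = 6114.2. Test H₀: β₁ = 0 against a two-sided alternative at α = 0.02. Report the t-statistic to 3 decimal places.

t = 1.935

SE(β̂₁) = √(MSE/Sₓₓ) = √(2397.5/6114.2) = 0.626195.
t = 1.2115 / 0.626195 = 1.935.
df = n − 2 = 353.
Two-sided p ≈ 0.0538, which is ≥ 0.02, so fail to reject H₀.
The data do not give significant evidence of an association between saturated fat intake and cholesterol level.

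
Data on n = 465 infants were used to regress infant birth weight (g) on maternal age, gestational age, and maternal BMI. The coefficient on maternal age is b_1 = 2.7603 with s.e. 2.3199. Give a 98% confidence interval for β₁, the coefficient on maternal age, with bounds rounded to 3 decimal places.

df = n − k − 1 = 465 − 3 − 1 = 461.
t* = t_{0.01, 461} = 2.334464.
Margin = t* × SE = 2.334464 × 2.3199 = 5.41572.
CI: 2.7603 ± 5.41572 → (-2.655, 8.176).
With 98% confidence, each one-unit increase in maternal age is associated with a change of between -2.655 and 8.176 g in infant birth weight, holding the other predictors fixed.

(-2.655, 8.176)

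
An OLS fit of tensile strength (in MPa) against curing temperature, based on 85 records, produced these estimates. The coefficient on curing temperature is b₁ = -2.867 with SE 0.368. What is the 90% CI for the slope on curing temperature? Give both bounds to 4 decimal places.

df = n − 2 = 85 − 2 = 83.
t* = t_{0.05, 83} = 1.66342.
Margin = t* × SE = 1.66342 × 0.368 = 0.612139.
CI: -2.867 ± 0.612139 → (-3.4791, -2.2549).
With 90% confidence, each one-unit increase in curing temperature is associated with a change of between -3.4791 and -2.2549 MPa in tensile strength.

(-3.4791, -2.2549)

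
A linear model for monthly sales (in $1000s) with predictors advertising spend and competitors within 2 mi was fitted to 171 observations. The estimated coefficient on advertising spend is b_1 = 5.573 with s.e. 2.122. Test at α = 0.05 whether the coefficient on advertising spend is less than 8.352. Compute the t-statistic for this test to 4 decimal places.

H₀: β₁ = 8.352 vs H₁: β₁ < 8.352.
t = (b_1 − β₁⁰)/SE = (5.573 − 8.352) / 2.122 = -1.3096.
df = n − k − 1 = 171 − 2 − 1 = 168.
One-sided p ≈ 0.0961, which is ≥ 0.05, so fail to reject H₀.
The data do not give significant evidence that the true slope on advertising spend is below 8.352 $1000s per unit, holding the other predictors fixed.

t = -1.3096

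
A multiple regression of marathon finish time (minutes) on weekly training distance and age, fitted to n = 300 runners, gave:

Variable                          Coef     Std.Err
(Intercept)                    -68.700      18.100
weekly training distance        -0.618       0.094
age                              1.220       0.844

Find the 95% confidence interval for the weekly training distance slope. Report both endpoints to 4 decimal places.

Read off: b = -0.618, SE = 0.094 for weekly training distance.
df = n − k − 1 = 300 − 2 − 1 = 297.
t* = t_{0.025, 297} = 1.967984.
Margin = t* × SE = 1.967984 × 0.094 = 0.184990.
CI: -0.618 ± 0.184990 → (-0.8030, -0.4330).

(-0.8030, -0.4330)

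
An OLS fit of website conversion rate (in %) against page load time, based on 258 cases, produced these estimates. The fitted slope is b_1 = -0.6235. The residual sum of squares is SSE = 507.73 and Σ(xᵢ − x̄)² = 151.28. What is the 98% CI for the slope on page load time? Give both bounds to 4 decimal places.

(-0.8915, -0.3555)

MSE = SSE/(n − 2) = 507.73/256 = 1.98332.
SE(b_1) = √(MSE/Sₓₓ) = √(1.98332/151.28) = 0.1145.
df = n − 2 = 256.
t* = t_{0.01, 256} = 2.341002.
Margin = t* × SE = 2.341002 × 0.1145 = 0.268045.
CI: -0.6235 ± 0.268045 → (-0.8915, -0.3555).
With 98% confidence, each one-unit increase in page load time is associated with a change of between -0.8915 and -0.3555 % in website conversion rate.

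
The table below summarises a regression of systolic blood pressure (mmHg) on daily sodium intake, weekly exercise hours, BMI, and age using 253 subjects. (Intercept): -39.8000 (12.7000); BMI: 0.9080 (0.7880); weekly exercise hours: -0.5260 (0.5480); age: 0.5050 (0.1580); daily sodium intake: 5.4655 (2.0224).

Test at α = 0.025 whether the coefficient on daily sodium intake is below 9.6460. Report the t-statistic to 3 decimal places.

t = -2.067

Read off: b = 5.4655, SE = 2.0224 for daily sodium intake.
H₀: β₁ = 9.6460 vs H₁: β₁ < 9.6460.
t = (5.4655 − 9.6460) / 2.0224 = -2.067.
df = n − k − 1 = 253 − 4 − 1 = 248.
One-sided p ≈ 0.0199, which is < 0.025, so reject H₀.
There is evidence that the true slope on daily sodium intake is below 9.6460 mmHg per unit, holding the other predictors fixed.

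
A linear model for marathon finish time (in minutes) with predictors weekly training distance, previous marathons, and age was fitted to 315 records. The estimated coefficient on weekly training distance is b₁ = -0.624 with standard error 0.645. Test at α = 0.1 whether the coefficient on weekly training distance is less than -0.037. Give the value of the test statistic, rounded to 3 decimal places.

t = -0.910

H₀: β₁ = -0.037 vs H₁: β₁ < -0.037.
t = (b₁ − β₁⁰)/SE = (-0.624 − (-0.037)) / 0.645 = -0.910.
df = n − k − 1 = 315 − 3 − 1 = 311.
One-sided p ≈ 0.1817, which is ≥ 0.1, so fail to reject H₀.
The data do not give significant evidence that the true slope on weekly training distance is below -0.037 minutes per unit, holding the other predictors fixed.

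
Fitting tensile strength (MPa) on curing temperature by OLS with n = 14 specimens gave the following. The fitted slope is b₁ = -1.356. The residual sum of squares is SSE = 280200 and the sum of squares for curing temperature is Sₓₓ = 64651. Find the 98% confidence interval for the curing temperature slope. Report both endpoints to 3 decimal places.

MSE = SSE/(n − 2) = 280200/12 = 23350.
SE(b₁) = √(MSE/Sₓₓ) = √(23350/64651) = 0.600974.
df = n − 2 = 12.
t* = t_{0.01, 12} = 2.680998.
Margin = t* × SE = 2.680998 × 0.600974 = 1.61121.
CI: -1.356 ± 1.61121 → (-2.967, 0.255).
With 98% confidence, each one-unit increase in curing temperature is associated with a change of between -2.967 and 0.255 MPa in tensile strength.

(-2.967, 0.255)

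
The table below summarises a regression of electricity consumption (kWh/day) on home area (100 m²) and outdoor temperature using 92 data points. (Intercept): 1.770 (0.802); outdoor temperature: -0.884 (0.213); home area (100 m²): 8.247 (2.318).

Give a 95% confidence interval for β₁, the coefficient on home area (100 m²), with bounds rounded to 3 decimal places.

(3.641, 12.853)

Read off: b = 8.247, SE = 2.318 for home area (100 m²).
df = n − k − 1 = 92 − 2 − 1 = 89.
t* = t_{0.025, 89} = 1.986979.
Margin = t* × SE = 1.986979 × 2.318 = 4.60582.
CI: 8.247 ± 4.60582 → (3.641, 12.853).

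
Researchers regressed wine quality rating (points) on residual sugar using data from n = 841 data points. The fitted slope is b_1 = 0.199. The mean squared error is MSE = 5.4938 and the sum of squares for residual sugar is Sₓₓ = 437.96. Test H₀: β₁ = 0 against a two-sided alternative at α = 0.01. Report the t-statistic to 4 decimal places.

t = 1.7768

SE(b_1) = √(MSE/Sₓₓ) = √(5.4938/437.96) = 0.112.
t = 0.199 / 0.112 = 1.7768.
df = n − 2 = 839.
Two-sided p ≈ 0.0760, which is ≥ 0.01, so fail to reject H₀.
The data do not give significant evidence of an association between residual sugar and wine quality rating.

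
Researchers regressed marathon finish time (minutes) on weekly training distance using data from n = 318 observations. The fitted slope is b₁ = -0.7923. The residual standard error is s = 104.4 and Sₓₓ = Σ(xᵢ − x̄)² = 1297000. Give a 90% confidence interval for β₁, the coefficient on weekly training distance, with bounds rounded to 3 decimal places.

(-0.944, -0.641)

SE(b₁) = s/√Sₓₓ = 104.4/√1297000 = 0.0916707.
df = n − 2 = 316.
t* = t_{0.05, 316} = 1.64969.
Margin = t* × SE = 1.64969 × 0.0916707 = 0.15123.
CI: -0.7923 ± 0.15123 → (-0.944, -0.641).
With 90% confidence, each one-unit increase in weekly training distance is associated with a change of between -0.944 and -0.641 minutes in marathon finish time.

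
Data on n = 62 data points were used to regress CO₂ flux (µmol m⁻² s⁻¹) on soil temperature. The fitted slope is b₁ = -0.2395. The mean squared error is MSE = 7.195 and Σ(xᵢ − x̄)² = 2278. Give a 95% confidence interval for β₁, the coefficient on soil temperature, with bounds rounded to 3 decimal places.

(-0.352, -0.127)

SE(b₁) = √(MSE/Sₓₓ) = √(7.195/2278) = 0.0562003.
df = n − 2 = 60.
t* = t_{0.025, 60} = 2.000298.
Margin = t* × SE = 2.000298 × 0.0562003 = 0.11242.
CI: -0.2395 ± 0.11242 → (-0.352, -0.127).
With 95% confidence, each one-unit increase in soil temperature is associated with a change of between -0.352 and -0.127 µmol m⁻² s⁻¹ in CO₂ flux.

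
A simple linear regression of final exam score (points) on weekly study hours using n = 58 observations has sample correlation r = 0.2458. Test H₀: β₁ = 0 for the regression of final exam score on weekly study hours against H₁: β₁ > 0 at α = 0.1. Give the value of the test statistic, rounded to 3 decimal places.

t = 1.898

t = r·√(n − 2)/√(1 − r²) = 0.2458·√56/√0.939582 = 1.898.
df = n − 2 = 56.
One-sided p ≈ 0.0315, which is < 0.1, so reject H₀.
There is evidence of a linear association between weekly study hours and final exam score.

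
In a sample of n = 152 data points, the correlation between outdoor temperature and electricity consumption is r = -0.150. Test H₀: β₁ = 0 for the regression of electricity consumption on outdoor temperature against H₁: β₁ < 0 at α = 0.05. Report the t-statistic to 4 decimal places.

t = r·√(n − 2)/√(1 − r²) = -0.150·√150/√0.9775 = -1.8581.
df = n − 2 = 150.
One-sided p ≈ 0.0326, which is < 0.05, so reject H₀.
There is evidence of a linear association between outdoor temperature and electricity consumption.

t = -1.8581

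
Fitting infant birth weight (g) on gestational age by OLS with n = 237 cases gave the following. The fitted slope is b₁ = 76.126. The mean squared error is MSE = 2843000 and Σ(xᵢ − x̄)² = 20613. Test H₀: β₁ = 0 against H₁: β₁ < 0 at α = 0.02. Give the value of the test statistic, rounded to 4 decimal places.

SE(b₁) = √(MSE/Sₓₓ) = √(2.843e+06/20613) = 11.744.
t = 76.126 / 11.744 = 6.4821.
df = n − 2 = 235.
One-sided p ≈ 1.0000, which is ≥ 0.02, so fail to reject H₀.
The data do not give significant evidence that the true slope on gestational age is negative.

t = 6.4821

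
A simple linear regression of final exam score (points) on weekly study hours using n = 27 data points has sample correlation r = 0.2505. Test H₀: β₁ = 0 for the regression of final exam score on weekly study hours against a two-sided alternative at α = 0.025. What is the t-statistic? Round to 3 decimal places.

t = r·√(n − 2)/√(1 − r²) = 0.2505·√25/√0.93725 = 1.294.
df = n − 2 = 25.
Two-sided p ≈ 0.2076, which is ≥ 0.025, so fail to reject H₀.
The data do not give significant evidence of a linear association between weekly study hours and final exam score.

t = 1.294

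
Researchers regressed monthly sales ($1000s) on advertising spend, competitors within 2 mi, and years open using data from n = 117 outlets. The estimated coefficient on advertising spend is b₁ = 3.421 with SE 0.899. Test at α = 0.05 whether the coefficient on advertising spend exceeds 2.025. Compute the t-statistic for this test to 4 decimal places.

t = 1.5528

H₀: β₁ = 2.025 vs H₁: β₁ > 2.025.
t = (b₁ − β₁⁰)/SE = (3.421 − 2.025) / 0.899 = 1.5528.
df = n − k − 1 = 117 − 3 − 1 = 113.
One-sided p ≈ 0.0616, which is ≥ 0.05, so fail to reject H₀.
The data do not give significant evidence that the true slope on advertising spend exceeds 2.025 $1000s per unit, holding the other predictors fixed.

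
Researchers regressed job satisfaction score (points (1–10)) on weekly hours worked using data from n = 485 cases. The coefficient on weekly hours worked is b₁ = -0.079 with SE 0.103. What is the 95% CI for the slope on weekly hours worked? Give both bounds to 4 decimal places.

(-0.2814, 0.1234)

df = n − 2 = 485 − 2 = 483.
t* = t_{0.025, 483} = 1.964888.
Margin = t* × SE = 1.964888 × 0.103 = 0.202383.
CI: -0.079 ± 0.202383 → (-0.2814, 0.1234).
With 95% confidence, each one-unit increase in weekly hours worked is associated with a change of between -0.2814 and 0.1234 points (1–10) in job satisfaction score.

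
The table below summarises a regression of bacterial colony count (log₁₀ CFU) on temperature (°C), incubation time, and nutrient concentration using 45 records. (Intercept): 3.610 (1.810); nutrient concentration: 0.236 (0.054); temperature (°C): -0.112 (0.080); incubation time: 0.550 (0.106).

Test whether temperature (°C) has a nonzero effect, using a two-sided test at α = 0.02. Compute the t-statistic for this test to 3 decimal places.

t = -1.400

Read off: b = -0.112, SE = 0.080 for temperature (°C).
H₀: β₁ = 0 vs H₁: β₁ ≠ 0.
t = -0.112 / 0.080 = -1.400.
df = n − k − 1 = 45 − 3 − 1 = 41.
Two-sided p ≈ 0.1690, which is ≥ 0.02, so fail to reject H₀.
The data do not give significant evidence of an association between temperature (°C) and bacterial colony count, after adjusting for the other predictors.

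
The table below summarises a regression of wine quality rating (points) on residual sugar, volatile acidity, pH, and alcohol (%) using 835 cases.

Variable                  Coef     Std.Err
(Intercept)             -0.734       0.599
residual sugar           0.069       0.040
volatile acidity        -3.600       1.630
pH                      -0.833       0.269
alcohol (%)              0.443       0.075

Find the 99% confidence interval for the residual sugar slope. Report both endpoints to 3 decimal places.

Read off: b = 0.069, SE = 0.040 for residual sugar.
df = n − k − 1 = 835 − 4 − 1 = 830.
t* = t_{0.005, 830} = 2.581766.
Margin = t* × SE = 2.581766 × 0.040 = 0.10327.
CI: 0.069 ± 0.10327 → (-0.034, 0.172).

(-0.034, 0.172)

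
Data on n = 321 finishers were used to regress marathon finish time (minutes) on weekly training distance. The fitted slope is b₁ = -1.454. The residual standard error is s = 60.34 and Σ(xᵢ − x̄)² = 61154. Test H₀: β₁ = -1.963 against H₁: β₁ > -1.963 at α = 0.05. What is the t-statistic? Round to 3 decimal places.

t = 2.086

SE(b₁) = s/√Sₓₓ = 60.34/√61154 = 0.244002.
t = (-1.454 − (-1.963)) / 0.244002 = 2.086.
df = n − 2 = 319.
One-sided p ≈ 0.0189, which is < 0.05, so reject H₀.
There is evidence that the true slope on weekly training distance exceeds -1.963 minutes per unit.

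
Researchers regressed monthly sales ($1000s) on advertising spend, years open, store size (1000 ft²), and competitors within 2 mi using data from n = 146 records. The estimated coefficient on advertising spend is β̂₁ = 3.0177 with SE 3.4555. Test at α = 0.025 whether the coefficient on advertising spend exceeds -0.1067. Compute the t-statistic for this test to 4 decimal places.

t = 0.9042

H₀: β₁ = -0.1067 vs H₁: β₁ > -0.1067.
t = (β̂₁ − β₁⁰)/SE = (3.0177 − (-0.1067)) / 3.4555 = 0.9042.
df = n − k − 1 = 146 − 4 − 1 = 141.
One-sided p ≈ 0.1837, which is ≥ 0.025, so fail to reject H₀.
The data do not give significant evidence that the true slope on advertising spend exceeds -0.1067 $1000s per unit, holding the other predictors fixed.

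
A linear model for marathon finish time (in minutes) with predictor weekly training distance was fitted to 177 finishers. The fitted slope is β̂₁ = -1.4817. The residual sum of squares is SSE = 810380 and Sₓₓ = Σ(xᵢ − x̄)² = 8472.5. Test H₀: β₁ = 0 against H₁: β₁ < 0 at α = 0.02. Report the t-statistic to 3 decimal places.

t = -2.004

MSE = SSE/(n − 2) = 810380/175 = 4630.74.
SE(β̂₁) = √(MSE/Sₓₓ) = √(4630.74/8472.5) = 0.739298.
t = -1.4817 / 0.739298 = -2.004.
df = n − 2 = 175.
One-sided p ≈ 0.0233, which is ≥ 0.02, so fail to reject H₀.
The data do not give significant evidence that the true slope on weekly training distance is negative.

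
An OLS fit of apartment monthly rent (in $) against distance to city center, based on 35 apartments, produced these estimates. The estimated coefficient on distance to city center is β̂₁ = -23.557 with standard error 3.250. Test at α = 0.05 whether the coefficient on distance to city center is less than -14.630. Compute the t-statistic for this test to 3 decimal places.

H₀: β₁ = -14.630 vs H₁: β₁ < -14.630.
t = (β̂₁ − β₁⁰)/SE = (-23.557 − (-14.630)) / 3.250 = -2.747.
df = n − 2 = 35 − 2 = 33.
One-sided p ≈ 0.0048, which is < 0.05, so reject H₀.
There is evidence that the true slope on distance to city center is below -14.630 $ per unit.

t = -2.747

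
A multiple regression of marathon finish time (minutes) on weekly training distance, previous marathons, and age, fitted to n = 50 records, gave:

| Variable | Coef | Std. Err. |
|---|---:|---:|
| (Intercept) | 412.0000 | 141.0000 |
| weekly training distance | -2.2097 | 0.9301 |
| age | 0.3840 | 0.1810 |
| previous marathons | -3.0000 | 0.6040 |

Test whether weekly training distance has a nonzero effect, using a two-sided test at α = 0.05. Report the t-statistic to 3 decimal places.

t = -2.376

Read off: b = -2.2097, SE = 0.9301 for weekly training distance.
H₀: β₁ = 0 vs H₁: β₁ ≠ 0.
t = -2.2097 / 0.9301 = -2.376.
df = n − k − 1 = 50 − 3 − 1 = 46.
Two-sided p ≈ 0.0217, which is < 0.05, so reject H₀.
There is evidence that weekly training distance is associated with marathon finish time, holding the other predictors fixed.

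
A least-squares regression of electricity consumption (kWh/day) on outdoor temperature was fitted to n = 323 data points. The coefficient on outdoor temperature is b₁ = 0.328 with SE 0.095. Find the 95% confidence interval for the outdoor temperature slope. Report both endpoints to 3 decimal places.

(0.141, 0.515)

df = n − 2 = 323 − 2 = 321.
t* = t_{0.025, 321} = 1.967382.
Margin = t* × SE = 1.967382 × 0.095 = 0.18690.
CI: 0.328 ± 0.18690 → (0.141, 0.515).
With 95% confidence, each one-unit increase in outdoor temperature is associated with a change of between 0.141 and 0.515 kWh/day in electricity consumption.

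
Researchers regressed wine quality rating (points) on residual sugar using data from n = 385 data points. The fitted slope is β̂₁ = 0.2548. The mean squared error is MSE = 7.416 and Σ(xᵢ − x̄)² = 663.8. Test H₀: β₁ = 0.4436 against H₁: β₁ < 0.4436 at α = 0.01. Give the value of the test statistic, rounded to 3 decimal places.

t = -1.786

SE(β̂₁) = √(MSE/Sₓₓ) = √(7.416/663.8) = 0.105698.
t = (0.2548 − 0.4436) / 0.105698 = -1.786.
df = n − 2 = 383.
One-sided p ≈ 0.0374, which is ≥ 0.01, so fail to reject H₀.
The data do not give significant evidence that the true slope on residual sugar is below 0.4436 points per unit.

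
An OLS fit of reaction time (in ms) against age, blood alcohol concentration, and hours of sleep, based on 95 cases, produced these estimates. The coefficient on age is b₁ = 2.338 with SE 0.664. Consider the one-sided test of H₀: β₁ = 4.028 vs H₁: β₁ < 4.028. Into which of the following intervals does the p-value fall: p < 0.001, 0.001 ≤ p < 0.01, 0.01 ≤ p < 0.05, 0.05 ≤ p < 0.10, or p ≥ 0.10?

0.001 ≤ p < 0.01

t = (2.338 − 4.028) / 0.664 = -2.545.
df = n − k − 1 = 95 − 3 − 1 = 91.
One-sided p = P(T_{91} < t) ≈ 0.0063.
So 0.001 ≤ p < 0.01.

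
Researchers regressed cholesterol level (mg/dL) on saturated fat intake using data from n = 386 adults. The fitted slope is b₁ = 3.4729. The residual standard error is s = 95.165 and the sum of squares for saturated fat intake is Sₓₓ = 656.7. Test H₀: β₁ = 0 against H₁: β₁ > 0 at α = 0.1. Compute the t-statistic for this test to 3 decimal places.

t = 0.935

SE(b₁) = s/√Sₓₓ = 95.165/√656.7 = 3.71359.
t = 3.4729 / 3.71359 = 0.935.
df = n − 2 = 384.
One-sided p ≈ 0.1751, which is ≥ 0.1, so fail to reject H₀.
The data do not give significant evidence that the true slope on saturated fat intake is positive.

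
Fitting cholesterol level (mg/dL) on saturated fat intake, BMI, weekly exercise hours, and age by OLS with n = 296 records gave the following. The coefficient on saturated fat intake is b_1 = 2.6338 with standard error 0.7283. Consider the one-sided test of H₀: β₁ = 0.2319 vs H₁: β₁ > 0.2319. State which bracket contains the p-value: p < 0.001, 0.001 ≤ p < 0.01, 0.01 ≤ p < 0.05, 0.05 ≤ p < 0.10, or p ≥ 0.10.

t = (2.6338 − 0.2319) / 0.7283 = 3.298.
df = n − k − 1 = 296 − 4 − 1 = 291.
One-sided p = P(T_{291} > t) ≈ 0.0005.
So p < 0.001.

p < 0.001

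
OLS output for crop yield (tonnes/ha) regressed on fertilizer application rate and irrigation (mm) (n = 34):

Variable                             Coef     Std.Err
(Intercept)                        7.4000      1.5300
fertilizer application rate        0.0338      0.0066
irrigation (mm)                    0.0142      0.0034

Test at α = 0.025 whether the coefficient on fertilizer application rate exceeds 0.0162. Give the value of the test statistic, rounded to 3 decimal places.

t = 2.667

Read off: b = 0.0338, SE = 0.0066 for fertilizer application rate.
H₀: β₁ = 0.0162 vs H₁: β₁ > 0.0162.
t = (0.0338 − 0.0162) / 0.0066 = 2.667.
df = n − k − 1 = 34 − 2 − 1 = 31.
One-sided p ≈ 0.0060, which is < 0.025, so reject H₀.
There is evidence that the true slope on fertilizer application rate exceeds 0.0162 tonnes/ha per unit, holding the other predictors fixed.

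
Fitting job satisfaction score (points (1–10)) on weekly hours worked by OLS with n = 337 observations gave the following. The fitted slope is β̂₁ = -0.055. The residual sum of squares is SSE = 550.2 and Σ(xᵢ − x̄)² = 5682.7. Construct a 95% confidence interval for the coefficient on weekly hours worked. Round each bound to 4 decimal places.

MSE = SSE/(n − 2) = 550.2/335 = 1.64239.
SE(β̂₁) = √(MSE/Sₓₓ) = √(1.64239/5682.7) = 0.0170005.
df = n − 2 = 335.
t* = t_{0.025, 335} = 1.967071.
Margin = t* × SE = 1.967071 × 0.0170005 = 0.033441.
CI: -0.055 ± 0.033441 → (-0.0884, -0.0216).
With 95% confidence, each one-unit increase in weekly hours worked is associated with a change of between -0.0884 and -0.0216 points (1–10) in job satisfaction score.

(-0.0884, -0.0216)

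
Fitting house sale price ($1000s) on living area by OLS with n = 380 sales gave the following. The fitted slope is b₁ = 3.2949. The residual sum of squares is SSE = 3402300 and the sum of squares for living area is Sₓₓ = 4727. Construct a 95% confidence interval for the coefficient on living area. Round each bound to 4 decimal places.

MSE = SSE/(n − 2) = 3402300/378 = 9000.79.
SE(b₁) = √(MSE/Sₓₓ) = √(9000.79/4727) = 1.3799.
df = n − 2 = 378.
t* = t_{0.025, 378} = 1.96626.
Margin = t* × SE = 1.96626 × 1.3799 = 2.713242.
CI: 3.2949 ± 2.713242 → (0.5817, 6.0081).
With 95% confidence, each one-unit increase in living area is associated with a change of between 0.5817 and 6.0081 $1000s in house sale price.

(0.5817, 6.0081)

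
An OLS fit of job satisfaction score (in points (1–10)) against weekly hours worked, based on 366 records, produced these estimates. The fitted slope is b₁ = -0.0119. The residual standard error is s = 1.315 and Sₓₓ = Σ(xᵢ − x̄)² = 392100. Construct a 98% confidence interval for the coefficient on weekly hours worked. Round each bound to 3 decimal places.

(-0.017, -0.007)

SE(b₁) = s/√Sₓₓ = 1.315/√392100 = 0.00210004.
df = n − 2 = 364.
t* = t_{0.01, 364} = 2.336636.
Margin = t* × SE = 2.336636 × 0.00210004 = 0.00491.
CI: -0.0119 ± 0.00491 → (-0.017, -0.007).
With 98% confidence, each one-unit increase in weekly hours worked is associated with a change of between -0.017 and -0.007 points (1–10) in job satisfaction score.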